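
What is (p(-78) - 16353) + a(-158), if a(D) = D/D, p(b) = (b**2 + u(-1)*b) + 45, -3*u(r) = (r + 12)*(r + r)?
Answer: -10795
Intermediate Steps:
u(r) = -2*r*(12 + r)/3 (u(r) = -(r + 12)*(r + r)/3 = -(12 + r)*2*r/3 = -2*r*(12 + r)/3)
p(b) = 45 + b**2 + 22*b/3 (p(b) = (b**2 + (-2/3*(-1)*(12 - 1))*b) + 45 = (b**2 + (-2/3*(-1)*11)*b) + 45 = (b**2 + 22*b/3) + 45 = 45 + b**2 + 22*b/3)
a(D) = 1
(p(-78) - 16353) + a(-158) = ((45 + (-78)**2 + (22/3)*(-78)) - 16353) + 1 = ((45 + 6084 - 572) - 16353) + 1 = (5557 - 16353) + 1 = -10796 + 1 = -10795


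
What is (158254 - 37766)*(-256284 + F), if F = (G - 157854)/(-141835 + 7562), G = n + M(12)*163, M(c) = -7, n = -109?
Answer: -4146216480224864/134273 ≈ -3.0879e+10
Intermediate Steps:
G = -1250 (G = -109 - 7*163 = -109 - 1141 = -1250)
F = 159104/134273 (F = (-1250 - 157854)/(-141835 + 7562) = -159104/(-134273) = -159104*(-1/134273) = 159104/134273 ≈ 1.1849)
(158254 - 37766)*(-256284 + F) = (158254 - 37766)*(-256284 + 159104/134273) = 120488*(-34411862428/134273) = -4146216480224864/134273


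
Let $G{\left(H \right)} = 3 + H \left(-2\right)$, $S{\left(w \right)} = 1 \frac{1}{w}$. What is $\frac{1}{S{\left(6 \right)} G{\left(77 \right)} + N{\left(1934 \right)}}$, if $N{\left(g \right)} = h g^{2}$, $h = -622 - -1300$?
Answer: $\frac{6}{15215768057} \approx 3.9433 \cdot 10^{-10}$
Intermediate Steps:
$h = 678$ ($h = -622 + 1300 = 678$)
$S{\left(w \right)} = \frac{1}{w}$
$N{\left(g \right)} = 678 g^{2}$
$G{\left(H \right)} = 3 - 2 H$
$\frac{1}{S{\left(6 \right)} G{\left(77 \right)} + N{\left(1934 \right)}} = \frac{1}{\frac{3 - 154}{6} + 678 \cdot 1934^{2}} = \frac{1}{\frac{3 - 154}{6} + 678 \cdot 3740356} = \frac{1}{\frac{1}{6} \left(-151\right) + 2535961368} = \frac{1}{- \frac{151}{6} + 2535961368} = \frac{1}{\frac{15215768057}{6}} = \frac{6}{15215768057}$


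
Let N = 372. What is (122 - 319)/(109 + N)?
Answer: -197/481 ≈ -0.40956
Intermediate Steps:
(122 - 319)/(109 + N) = (122 - 319)/(109 + 372) = -197/481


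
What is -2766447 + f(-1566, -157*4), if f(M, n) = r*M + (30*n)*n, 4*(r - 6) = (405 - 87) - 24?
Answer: 8940576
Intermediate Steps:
r = 159/2 (r = 6 + ((405 - 87) - 24)/4 = 6 + (318 - 24)/4 = 6 + (¼)*294 = 6 + 147/2 = 159/2 ≈ 79.500)
f(M, n) = 30*n² + 159*M/2 (f(M, n) = 159*M/2 + (30*n)*n = 159*M/2 + 30*n² = 30*n² + 159*M/2)
-2766447 + f(-1566, -157*4) = -2766447 + (30*(-157*4)² + (159/2)*(-1566)) = -2766447 + (30*(-628)² - 124497) = -2766447 + (30*394384 - 124497) = -2766447 + (11831520 - 124497) = -2766447 + 11707023 = 8940576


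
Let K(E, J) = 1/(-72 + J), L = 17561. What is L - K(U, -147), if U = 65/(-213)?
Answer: 3845860/219 ≈ 17561.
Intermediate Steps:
U = -65/213 (U = 65*(-1/213) = -65/213 ≈ -0.30516)
L - K(U, -147) = 17561 - 1/(-72 - 147) = 17561 - 1/(-219) = 17561 - 1*(-1/219) = 17561 + 1/219 = 3845860/219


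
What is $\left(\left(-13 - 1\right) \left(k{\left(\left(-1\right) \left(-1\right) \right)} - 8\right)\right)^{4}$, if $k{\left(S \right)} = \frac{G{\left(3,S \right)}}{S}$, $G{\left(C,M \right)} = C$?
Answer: $24010000$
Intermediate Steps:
$k{\left(S \right)} = \frac{3}{S}$
$\left(\left(-13 - 1\right) \left(k{\left(\left(-1\right) \left(-1\right) \right)} - 8\right)\right)^{4} = \left(\left(-13 - 1\right) \left(\frac{3}{\left(-1\right) \left(-1\right)} - 8\right)\right)^{4} = \left(- 14 \left(\frac{3}{1} - 8\right)\right)^{4} = \left(- 14 \left(3 \cdot 1 - 8\right)\right)^{4} = \left(- 14 \left(3 - 8\right)\right)^{4} = \left(\left(-14\right) \left(-5\right)\right)^{4} = 70^{4} = 24010000$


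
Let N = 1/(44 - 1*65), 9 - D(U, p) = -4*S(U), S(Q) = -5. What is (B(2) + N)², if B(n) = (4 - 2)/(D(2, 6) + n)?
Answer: 289/3969 ≈ 0.072814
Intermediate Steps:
D(U, p) = -11 (D(U, p) = 9 - (-4)*(-5) = 9 - 1*20 = 9 - 20 = -11)
B(n) = 2/(-11 + n) (B(n) = (4 - 2)/(-11 + n) = 2/(-11 + n))
N = -1/21 (N = 1/(44 - 65) = 1/(-21) = -1/21 ≈ -0.047619)
(B(2) + N)² = (2/(-11 + 2) - 1/21)² = (2/(-9) - 1/21)² = (2*(-⅑) - 1/21)² = (-2/9 - 1/21)² = (-17/63)² = 289/3969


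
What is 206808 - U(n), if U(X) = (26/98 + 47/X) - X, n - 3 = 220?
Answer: 2262222535/10927 ≈ 2.0703e+5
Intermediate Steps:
n = 223 (n = 3 + 220 = 223)
U(X) = 13/49 - X + 47/X (U(X) = (26*(1/98) + 47/X) - X = (13/49 + 47/X) - X = 13/49 - X + 47/X)
206808 - U(n) = 206808 - (13/49 - 1*223 + 47/223) = 206808 - (13/49 - 223 + 47*(1/223)) = 206808 - (13/49 - 223 + 47/223) = 206808 - 1*(-2431519/10927) = 206808 + 2431519/10927 = 2262222535/10927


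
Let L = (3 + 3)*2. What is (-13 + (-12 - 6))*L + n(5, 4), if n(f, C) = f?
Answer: -367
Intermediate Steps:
L = 12 (L = 6*2 = 12)
(-13 + (-12 - 6))*L + n(5, 4) = (-13 + (-12 - 6))*12 + 5 = (-13 - 18)*12 + 5 = -31*12 + 5 = -372 + 5 = -367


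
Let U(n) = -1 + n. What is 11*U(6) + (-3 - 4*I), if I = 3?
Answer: 40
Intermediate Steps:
11*U(6) + (-3 - 4*I) = 11*(-1 + 6) + (-3 - 4*3) = 11*5 + (-3 - 12) = 55 - 15 = 40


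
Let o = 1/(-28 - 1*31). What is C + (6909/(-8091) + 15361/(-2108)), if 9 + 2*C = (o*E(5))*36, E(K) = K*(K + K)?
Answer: -301835687/10820364 ≈ -27.895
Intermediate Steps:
E(K) = 2*K² (E(K) = K*(2*K) = 2*K²)
o = -1/59 (o = 1/(-28 - 31) = 1/(-59) = -1/59 ≈ -0.016949)
C = -2331/118 (C = -9/2 + (-2*5²/59*36)/2 = -9/2 + (-2*25/59*36)/2 = -9/2 + (-1/59*50*36)/2 = -9/2 + (-50/59*36)/2 = -9/2 + (½)*(-1800/59) = -9/2 - 900/59 = -2331/118 ≈ -19.754)
C + (6909/(-8091) + 15361/(-2108)) = -2331/118 + (6909/(-8091) + 15361/(-2108)) = -2331/118 + (6909*(-1/8091) + 15361*(-1/2108)) = -2331/118 + (-2303/2697 - 15361/2108) = -2331/118 - 1493011/183396 = -301835687/10820364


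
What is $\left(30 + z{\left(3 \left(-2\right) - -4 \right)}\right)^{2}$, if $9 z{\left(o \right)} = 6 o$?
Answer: $\frac{7396}{9} \approx 821.78$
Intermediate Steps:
$z{\left(o \right)} = \frac{2 o}{3}$ ($z{\left(o \right)} = \frac{6 o}{9} = \frac{2 o}{3}$)
$\left(30 + z{\left(3 \left(-2\right) - -4 \right)}\right)^{2} = \left(30 + \frac{2 \left(3 \left(-2\right) - -4\right)}{3}\right)^{2} = \left(30 + \frac{2 \left(-6 + 4\right)}{3}\right)^{2} = \left(30 + \frac{2}{3} \left(-2\right)\right)^{2} = \left(30 - \frac{4}{3}\right)^{2} = \left(\frac{86}{3}\right)^{2} = \frac{7396}{9}$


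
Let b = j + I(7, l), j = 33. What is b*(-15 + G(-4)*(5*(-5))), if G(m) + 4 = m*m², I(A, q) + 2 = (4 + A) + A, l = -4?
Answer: 82565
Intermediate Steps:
I(A, q) = 2 + 2*A (I(A, q) = -2 + ((4 + A) + A) = -2 + (4 + 2*A) = 2 + 2*A)
G(m) = -4 + m³ (G(m) = -4 + m*m² = -4 + m³)
b = 49 (b = 33 + (2 + 2*7) = 33 + (2 + 14) = 33 + 16 = 49)
b*(-15 + G(-4)*(5*(-5))) = 49*(-15 + (-4 + (-4)³)*(5*(-5))) = 49*(-15 + (-4 - 64)*(-25)) = 49*(-15 - 68*(-25)) = 49*(-15 + 1700) = 49*1685 = 82565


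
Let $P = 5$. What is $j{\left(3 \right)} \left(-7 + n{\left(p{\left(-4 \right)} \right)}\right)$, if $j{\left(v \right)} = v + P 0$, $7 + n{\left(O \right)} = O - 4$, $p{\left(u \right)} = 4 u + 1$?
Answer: $-99$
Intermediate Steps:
$p{\left(u \right)} = 1 + 4 u$
$n{\left(O \right)} = -11 + O$ ($n{\left(O \right)} = -7 + \left(O - 4\right) = -7 + \left(-4 + O\right) = -11 + O$)
$j{\left(v \right)} = v$ ($j{\left(v \right)} = v + 5 \cdot 0 = v + 0 = v$)
$j{\left(3 \right)} \left(-7 + n{\left(p{\left(-4 \right)} \right)}\right) = 3 \left(-7 + \left(-11 + \left(1 + 4 \left(-4\right)\right)\right)\right) = 3 \left(-7 + \left(-11 + \left(1 - 16\right)\right)\right) = 3 \left(-7 - 26\right) = 3 \left(-33\right) = -99$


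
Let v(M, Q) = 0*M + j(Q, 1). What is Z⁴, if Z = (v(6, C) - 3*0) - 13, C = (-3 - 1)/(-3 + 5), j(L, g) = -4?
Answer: 83521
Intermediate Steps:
C = -2 (C = -4/2 = -4*½ = -2)
v(M, Q) = -4 (v(M, Q) = 0*M - 4 = 0 - 4 = -4)
Z = -17 (Z = (-4 - 3*0) - 13 = (-4 + 0) - 13 = -4 - 13 = -17)
Z⁴ = (-17)⁴ = 83521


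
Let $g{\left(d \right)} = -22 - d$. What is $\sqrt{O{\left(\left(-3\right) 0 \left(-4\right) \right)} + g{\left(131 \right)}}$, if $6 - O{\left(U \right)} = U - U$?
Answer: $7 i \sqrt{3} \approx 12.124 i$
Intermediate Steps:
$O{\left(U \right)} = 6$ ($O{\left(U \right)} = 6 - \left(U - U\right) = 6 - 0 = 6 + 0 = 6$)
$\sqrt{O{\left(\left(-3\right) 0 \left(-4\right) \right)} + g{\left(131 \right)}} = \sqrt{6 - 153} = \sqrt{-147} = 7 i \sqrt{3}$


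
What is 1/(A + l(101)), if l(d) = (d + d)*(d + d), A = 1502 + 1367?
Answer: 1/43673 ≈ 2.2897e-5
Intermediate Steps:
A = 2869
l(d) = 4*d**2 (l(d) = (2*d)*(2*d) = 4*d**2)
1/(A + l(101)) = 1/(2869 + 4*101**2) = 1/(2869 + 4*10201) = 1/(2869 + 40804) = 1/43673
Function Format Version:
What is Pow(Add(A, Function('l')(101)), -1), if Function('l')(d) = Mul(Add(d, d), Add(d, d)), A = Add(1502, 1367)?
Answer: Rational(1, 43673) ≈ 2.2897e-5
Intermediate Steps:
A = 2869
Function('l')(d) = Mul(4, Pow(d, 2)) (Function('l')(d) = Mul(Mul(2, d), Mul(2, d)) = Mul(4, Pow(d, 2)))
Pow(Add(A, Function('l')(101)), -1) = Pow(Add(2869, Mul(4, Pow(101, 2))), -1) = Pow(Add(2869, Mul(4, 10201)), -1) = Pow(Add(2869, 40804), -1) = Pow(43673, -1) = Rational(1, 43673)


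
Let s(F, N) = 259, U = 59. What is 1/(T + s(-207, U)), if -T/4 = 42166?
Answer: -1/168405 ≈ -5.9381e-6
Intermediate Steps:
T = -168664 (T = -4*42166 = -168664)
1/(T + s(-207, U)) = 1/(-168664 + 259) = 1/(-168405) = -1/168405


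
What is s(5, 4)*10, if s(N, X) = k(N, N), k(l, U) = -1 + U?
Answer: 40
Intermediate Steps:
s(N, X) = -1 + N
s(5, 4)*10 = (-1 + 5)*10 = 4*10 = 40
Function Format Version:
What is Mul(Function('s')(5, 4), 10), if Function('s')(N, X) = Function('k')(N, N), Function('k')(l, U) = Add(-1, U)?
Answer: 40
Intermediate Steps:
Function('s')(N, X) = Add(-1, N)
Mul(Function('s')(5, 4), 10) = Mul(Add(-1, 5), 10) = Mul(4, 10) = 40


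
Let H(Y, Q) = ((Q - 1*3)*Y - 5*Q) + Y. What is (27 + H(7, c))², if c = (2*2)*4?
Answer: 2025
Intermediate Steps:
c = 16 (c = 4*4 = 16)
H(Y, Q) = Y - 5*Q + Y*(-3 + Q) (H(Y, Q) = ((Q - 3)*Y - 5*Q) + Y = ((-3 + Q)*Y - 5*Q) + Y = (Y*(-3 + Q) - 5*Q) + Y = (-5*Q + Y*(-3 + Q)) + Y = Y - 5*Q + Y*(-3 + Q))
(27 + H(7, c))² = (27 + (-5*16 - 2*7 + 16*7))² = (27 + (-80 - 14 + 112))² = (27 + 18)² = 45² = 2025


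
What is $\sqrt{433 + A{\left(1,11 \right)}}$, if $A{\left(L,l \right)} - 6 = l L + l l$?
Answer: $\sqrt{571} \approx 23.896$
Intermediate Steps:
$A{\left(L,l \right)} = 6 + l^{2} + L l$ ($A{\left(L,l \right)} = 6 + \left(l L + l l\right) = 6 + \left(L l + l^{2}\right) = 6 + \left(l^{2} + L l\right) = 6 + l^{2} + L l$)
$\sqrt{433 + A{\left(1,11 \right)}} = \sqrt{433 + \left(6 + 11^{2} + 1 \cdot 11\right)} = \sqrt{433 + \left(6 + 121 + 11\right)} = \sqrt{433 + 138} = \sqrt{571}$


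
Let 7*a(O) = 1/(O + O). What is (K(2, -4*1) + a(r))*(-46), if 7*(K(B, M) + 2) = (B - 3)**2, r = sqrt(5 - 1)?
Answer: 1173/14 ≈ 83.786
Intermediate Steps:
r = 2 (r = sqrt(4) = 2)
K(B, M) = -2 + (-3 + B)**2/7 (K(B, M) = -2 + (B - 3)**2/7 = -2 + (-3 + B)**2/7)
a(O) = 1/(14*O) (a(O) = 1/(7*(O + O)) = 1/(7*((2*O))) = (1/(2*O))/7 = 1/(14*O))
(K(2, -4*1) + a(r))*(-46) = ((-2 + (-3 + 2)**2/7) + (1/14)/2)*(-46) = ((-2 + (1/7)*(-1)**2) + (1/14)*(1/2))*(-46) = ((-2 + (1/7)*1) + 1/28)*(-46) = ((-2 + 1/7) + 1/28)*(-46) = (-13/7 + 1/28)*(-46) = -51/28*(-46) = 1173/14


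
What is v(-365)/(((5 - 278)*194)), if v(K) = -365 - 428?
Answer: 61/4074 ≈ 0.014973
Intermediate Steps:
v(K) = -793
v(-365)/(((5 - 278)*194)) = -793*1/(194*(5 - 278)) = -793/((-273*194)) = -793/(-52962) = -793*(-1/52962) = 61/4074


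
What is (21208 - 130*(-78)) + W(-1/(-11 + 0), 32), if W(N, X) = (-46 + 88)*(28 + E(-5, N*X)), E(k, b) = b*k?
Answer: 351044/11 ≈ 31913.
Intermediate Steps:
W(N, X) = 1176 - 210*N*X (W(N, X) = (-46 + 88)*(28 + (N*X)*(-5)) = 42*(28 - 5*N*X) = 1176 - 210*N*X)
(21208 - 130*(-78)) + W(-1/(-11 + 0), 32) = (21208 - 130*(-78)) + (1176 - 210*(-1/(-11 + 0))*32) = (21208 - 1*(-10140)) + (1176 - 210*(-1/(-11))*32) = (21208 + 10140) + (1176 - 210*(-1*(-1/11))*32) = 31348 + (1176 - 210*1/11*32) = 31348 + (1176 - 6720/11) = 31348 + 6216/11 = 351044/11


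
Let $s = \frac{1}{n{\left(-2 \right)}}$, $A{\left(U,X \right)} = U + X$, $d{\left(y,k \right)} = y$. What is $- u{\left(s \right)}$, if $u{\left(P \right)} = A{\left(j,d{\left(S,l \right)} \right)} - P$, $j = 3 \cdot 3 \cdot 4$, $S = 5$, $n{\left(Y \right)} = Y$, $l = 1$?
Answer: $- \frac{83}{2} \approx -41.5$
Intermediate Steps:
$j = 36$ ($j = 9 \cdot 4 = 36$)
$s = - \frac{1}{2}$ ($s = \frac{1}{-2} = - \frac{1}{2} \approx -0.5$)
$u{\left(P \right)} = 41 - P$ ($u{\left(P \right)} = \left(36 + 5\right) - P = 41 - P$)
$- u{\left(s \right)} = - (41 - - \frac{1}{2}) = - (41 + \frac{1}{2}) = \left(-1\right) \frac{83}{2} = - \frac{83}{2}$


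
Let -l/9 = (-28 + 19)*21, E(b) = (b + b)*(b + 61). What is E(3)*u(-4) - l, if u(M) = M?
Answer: -3237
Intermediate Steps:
E(b) = 2*b*(61 + b) (E(b) = (2*b)*(61 + b) = 2*b*(61 + b))
l = 1701 (l = -9*(-28 + 19)*21 = -(-81)*21 = -9*(-189) = 1701)
E(3)*u(-4) - l = (2*3*(61 + 3))*(-4) - 1*1701 = (2*3*64)*(-4) - 1701 = 384*(-4) - 1701 = -1536 - 1701 = -3237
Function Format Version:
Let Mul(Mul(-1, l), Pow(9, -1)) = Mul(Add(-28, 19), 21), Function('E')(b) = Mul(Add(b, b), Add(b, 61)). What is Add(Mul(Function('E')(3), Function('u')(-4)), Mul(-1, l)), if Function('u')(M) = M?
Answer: -3237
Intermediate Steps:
Function('E')(b) = Mul(2, b, Add(61, b)) (Function('E')(b) = Mul(Mul(2, b), Add(61, b)) = Mul(2, b, Add(61, b)))
l = 1701 (l = Mul(-9, Mul(Add(-28, 19), 21)) = Mul(-9, Mul(-9, 21)) = Mul(-9, -189) = 1701)
Add(Mul(Function('E')(3), Function('u')(-4)), Mul(-1, l)) = Add(Mul(Mul(2, 3, Add(61, 3)), -4), Mul(-1, 1701)) = Add(Mul(Mul(2, 3, 64), -4), -1701) = Add(Mul(384, -4), -1701) = Add(-1536, -1701) = -3237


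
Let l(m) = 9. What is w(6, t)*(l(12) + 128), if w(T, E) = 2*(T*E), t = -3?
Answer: -4932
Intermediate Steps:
w(T, E) = 2*E*T (w(T, E) = 2*(E*T) = 2*E*T)
w(6, t)*(l(12) + 128) = (2*(-3)*6)*(9 + 128) = -36*137 = -4932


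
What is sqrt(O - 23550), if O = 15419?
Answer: I*sqrt(8131) ≈ 90.172*I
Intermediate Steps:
sqrt(O - 23550) = sqrt(15419 - 23550) = sqrt(-8131) = I*sqrt(8131)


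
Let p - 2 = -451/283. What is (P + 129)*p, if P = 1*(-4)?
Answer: 14375/283 ≈ 50.795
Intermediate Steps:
p = 115/283 (p = 2 - 451/283 = 115/283 ≈ 0.40636)
P = -4
(P + 129)*p = (-4 + 129)*(115/283) = 125*(115/283) = 14375/283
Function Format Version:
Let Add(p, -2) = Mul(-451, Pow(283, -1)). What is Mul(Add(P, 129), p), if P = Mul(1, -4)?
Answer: Rational(14375, 283) ≈ 50.795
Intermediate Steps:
p = Rational(115, 283) (p = Add(2, Mul(-451, Pow(283, -1))) = Add(2, Mul(-451, Rational(1, 283))) = Add(2, Rational(-451, 283)) = Rational(115, 283) ≈ 0.40636)
P = -4
Mul(Add(P, 129), p) = Mul(Add(-4, 129), Rational(115, 283)) = Mul(125, Rational(115, 283)) = Rational(14375, 283)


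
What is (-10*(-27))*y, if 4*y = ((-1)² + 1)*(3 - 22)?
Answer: -2565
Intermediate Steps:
y = -19/2 (y = (((-1)² + 1)*(3 - 22))/4 = ((1 + 1)*(-19))/4 = (2*(-19))/4 = (¼)*(-38) = -19/2 ≈ -9.5000)
(-10*(-27))*y = -10*(-27)*(-19/2) = 270*(-19/2) = -2565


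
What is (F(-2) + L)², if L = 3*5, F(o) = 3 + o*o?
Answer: 484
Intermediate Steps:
F(o) = 3 + o²
L = 15
(F(-2) + L)² = ((3 + (-2)²) + 15)² = ((3 + 4) + 15)² = (7 + 15)² = 22² = 484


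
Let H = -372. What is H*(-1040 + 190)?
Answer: 316200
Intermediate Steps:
H*(-1040 + 190) = -372*(-1040 + 190) = -372*(-850) = 316200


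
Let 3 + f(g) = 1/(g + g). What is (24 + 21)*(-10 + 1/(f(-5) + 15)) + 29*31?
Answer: 53881/119 ≈ 452.78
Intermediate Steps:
f(g) = -3 + 1/(2*g) (f(g) = -3 + 1/(g + g) = -3 + 1/(2*g))
(24 + 21)*(-10 + 1/(f(-5) + 15)) + 29*31 = (24 + 21)*(-10 + 1/((-3 + (½)/(-5)) + 15)) + 29*31 = 45*(-10 + 1/((-3 + (½)*(-⅕)) + 15)) + 899 = 45*(-10 + 1/((-3 - ⅒) + 15)) + 899 = 45*(-10 + 1/(-31/10 + 15)) + 899 = 45*(-10 + 1/(119/10)) + 899 = 45*(-10 + 10/119) + 899 = 45*(-1180/119) + 899 = -53100/119 + 899 = 53881/119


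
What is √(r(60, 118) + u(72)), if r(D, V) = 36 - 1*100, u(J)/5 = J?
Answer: 2*√74 ≈ 17.205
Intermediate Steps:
u(J) = 5*J
r(D, V) = -64 (r(D, V) = 36 - 100 = -64)
√(r(60, 118) + u(72)) = √(-64 + 5*72) = √(-64 + 360) = √296 = 2*√74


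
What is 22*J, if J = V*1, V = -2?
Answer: -44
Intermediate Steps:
J = -2 (J = -2*1 = -2)
22*J = 22*(-2) = -44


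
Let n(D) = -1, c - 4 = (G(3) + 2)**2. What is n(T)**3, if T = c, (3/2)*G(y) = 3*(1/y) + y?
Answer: -1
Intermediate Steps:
G(y) = 2/y + 2*y/3 (G(y) = 2*(3*(1/y) + y)/3 = 2*(3/y + y)/3 = 2*(y + 3/y)/3 = 2/y + 2*y/3)
c = 232/9 (c = 4 + ((2/3 + (2/3)*3) + 2)**2 = 4 + ((2*(1/3) + 2) + 2)**2 = 4 + ((2/3 + 2) + 2)**2 = 4 + (8/3 + 2)**2 = 4 + (14/3)**2 = 4 + 196/9 = 232/9 ≈ 25.778)
T = 232/9 ≈ 25.778
n(T)**3 = (-1)**3 = -1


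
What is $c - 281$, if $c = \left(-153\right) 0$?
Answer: $-281$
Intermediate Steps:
$c = 0$
$c - 281 = 0 - 281 = -281$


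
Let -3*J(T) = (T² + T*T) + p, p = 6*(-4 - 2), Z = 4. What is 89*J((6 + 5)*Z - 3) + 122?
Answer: -295648/3 ≈ -98549.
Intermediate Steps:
p = -36 (p = 6*(-6) = -36)
J(T) = 12 - 2*T²/3 (J(T) = -((T² + T*T) - 36)/3 = -((T² + T²) - 36)/3 = -(2*T² - 36)/3 = -(-36 + 2*T²)/3 = 12 - 2*T²/3)
89*J((6 + 5)*Z - 3) + 122 = 89*(12 - 2*((6 + 5)*4 - 3)²/3) + 122 = 89*(12 - 2*(11*4 - 3)²/3) + 122 = 89*(12 - 2*(44 - 3)²/3) + 122 = 89*(12 - ⅔*41²) + 122 = 89*(12 - ⅔*1681) + 122 = 89*(12 - 3362/3) + 122 = 89*(-3326/3) + 122 = -296014/3 + 122 = -295648/3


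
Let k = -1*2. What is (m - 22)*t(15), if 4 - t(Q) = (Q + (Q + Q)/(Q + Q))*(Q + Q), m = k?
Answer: 11424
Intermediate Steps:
k = -2
m = -2
t(Q) = 4 - 2*Q*(1 + Q) (t(Q) = 4 - (Q + (Q + Q)/(Q + Q))*(Q + Q) = 4 - (Q + (2*Q)/((2*Q)))*2*Q = 4 - (Q + (2*Q)*(1/(2*Q)))*2*Q = 4 - (Q + 1)*2*Q = 4 - (1 + Q)*2*Q = 4 - 2*Q*(1 + Q))
(m - 22)*t(15) = (-2 - 22)*(4 - 2*15 - 2*15**2) = -24*(4 - 30 - 2*225) = -24*(4 - 30 - 450) = -24*(-476) = 11424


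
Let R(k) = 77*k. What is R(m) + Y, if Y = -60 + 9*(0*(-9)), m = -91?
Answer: -7067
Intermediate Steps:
Y = -60 (Y = -60 + 9*0 = -60 + 0 = -60)
R(m) + Y = 77*(-91) - 60 = -7007 - 60 = -7067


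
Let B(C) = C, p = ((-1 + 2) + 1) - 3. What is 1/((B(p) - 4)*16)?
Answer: -1/80 ≈ -0.012500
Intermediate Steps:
p = -1 (p = (1 + 1) - 3 = 2 - 3 = -1)
1/((B(p) - 4)*16) = 1/((-1 - 4)*16) = 1/(-5*16) = 1/(-80) = -1/80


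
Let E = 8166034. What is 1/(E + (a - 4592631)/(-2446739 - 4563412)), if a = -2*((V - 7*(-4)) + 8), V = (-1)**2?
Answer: 7010151/57245136003839 ≈ 1.2246e-7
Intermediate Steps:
V = 1
a = -74 (a = -2*((1 - 7*(-4)) + 8) = -2*((1 + 28) + 8) = -2*(29 + 8) = -2*37 = -74)
1/(E + (a - 4592631)/(-2446739 - 4563412)) = 1/(8166034 + (-74 - 4592631)/(-2446739 - 4563412)) = 1/(8166034 - 4592705/(-7010151)) = 1/(8166034 - 4592705*(-1/7010151)) = 1/(8166034 + 4592705/7010151) = 1/(57245136003839/7010151) = 7010151/57245136003839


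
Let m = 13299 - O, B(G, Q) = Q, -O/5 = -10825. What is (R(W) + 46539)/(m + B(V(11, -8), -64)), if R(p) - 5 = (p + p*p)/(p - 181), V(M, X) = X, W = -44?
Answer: -180526/158625 ≈ -1.1381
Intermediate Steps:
O = 54125 (O = -5*(-10825) = 54125)
R(p) = 5 + (p + p**2)/(-181 + p) (R(p) = 5 + (p + p*p)/(p - 181) = 5 + (p + p**2)/(-181 + p))
m = -40826 (m = 13299 - 1*54125 = 13299 - 54125 = -40826)
(R(W) + 46539)/(m + B(V(11, -8), -64)) = ((-905 + (-44)**2 + 6*(-44))/(-181 - 44) + 46539)/(-40826 - 64) = ((-905 + 1936 - 264)/(-225) + 46539)/(-40890) = (-1/225*767 + 46539)*(-1/40890) = (-767/225 + 46539)*(-1/40890) = (10470508/225)*(-1/40890) = -180526/158625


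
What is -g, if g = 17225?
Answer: -17225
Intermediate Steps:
-g = -1*17225 = -17225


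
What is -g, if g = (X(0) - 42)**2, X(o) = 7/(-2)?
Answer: -8281/4 ≈ -2070.3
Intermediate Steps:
X(o) = -7/2 (X(o) = 7*(-1/2) = -7/2)
g = 8281/4 (g = (-7/2 - 42)**2 = (-91/2)**2 = 8281/4 ≈ 2070.3)
-g = -1*8281/4 = -8281/4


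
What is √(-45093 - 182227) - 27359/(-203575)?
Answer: 27359/203575 + 2*I*√56830 ≈ 0.13439 + 476.78*I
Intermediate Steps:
√(-45093 - 182227) - 27359/(-203575) = √(-227320) - 27359*(-1)/203575 = 2*I*√56830 - 1*(-27359/203575) = 2*I*√56830 + 27359/203575 = 27359/203575 + 2*I*√56830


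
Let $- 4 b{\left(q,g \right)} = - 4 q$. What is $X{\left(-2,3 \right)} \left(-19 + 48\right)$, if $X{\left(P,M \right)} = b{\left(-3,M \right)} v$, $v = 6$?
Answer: $-522$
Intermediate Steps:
$b{\left(q,g \right)} = q$ ($b{\left(q,g \right)} = - \frac{\left(-4\right) q}{4} = q$)
$X{\left(P,M \right)} = -18$ ($X{\left(P,M \right)} = \left(-3\right) 6 = -18$)
$X{\left(-2,3 \right)} \left(-19 + 48\right) = - 18 \left(-19 + 48\right) = \left(-18\right) 29 = -522$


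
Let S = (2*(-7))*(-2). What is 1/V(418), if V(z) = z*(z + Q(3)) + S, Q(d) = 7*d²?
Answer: 1/201086 ≈ 4.9730e-6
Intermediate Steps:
S = 28 (S = -14*(-2) = 28)
V(z) = 28 + z*(63 + z) (V(z) = z*(z + 7*3²) + 28 = z*(z + 7*9) + 28 = z*(z + 63) + 28 = z*(63 + z) + 28 = 28 + z*(63 + z))
1/V(418) = 1/(28 + 418² + 63*418) = 1/(28 + 174724 + 26334) = 1/201086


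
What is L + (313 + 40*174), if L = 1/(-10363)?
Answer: 75370098/10363 ≈ 7273.0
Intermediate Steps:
L = -1/10363 ≈ -9.6497e-5
L + (313 + 40*174) = -1/10363 + (313 + 40*174) = -1/10363 + (313 + 6960) = -1/10363 + 7273 = 75370098/10363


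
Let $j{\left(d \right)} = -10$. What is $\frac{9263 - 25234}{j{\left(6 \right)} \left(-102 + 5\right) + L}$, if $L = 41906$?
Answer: $- \frac{15971}{42876} \approx -0.37249$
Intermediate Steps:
$\frac{9263 - 25234}{j{\left(6 \right)} \left(-102 + 5\right) + L} = \frac{9263 - 25234}{- 10 \left(-102 + 5\right) + 41906} = - \frac{15971}{\left(-10\right) \left(-97\right) + 41906} = - \frac{15971}{970 + 41906} = - \frac{15971}{42876}$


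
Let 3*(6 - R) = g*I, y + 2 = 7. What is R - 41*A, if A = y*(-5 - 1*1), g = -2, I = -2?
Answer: 3704/3 ≈ 1234.7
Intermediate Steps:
y = 5 (y = -2 + 7 = 5)
R = 14/3 (R = 6 - (-2)*(-2)/3 = 6 - ⅓*4 = 6 - 4/3 = 14/3 ≈ 4.6667)
A = -30 (A = 5*(-5 - 1*1) = 5*(-5 - 1) = 5*(-6) = -30)
R - 41*A = 14/3 - 41*(-30) = 14/3 + 1230 = 3704/3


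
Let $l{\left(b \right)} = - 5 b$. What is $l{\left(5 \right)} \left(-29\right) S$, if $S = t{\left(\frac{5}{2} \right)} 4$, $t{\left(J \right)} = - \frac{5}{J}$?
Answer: $-5800$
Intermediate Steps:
$S = -8$ ($S = - \frac{5}{5 \cdot \frac{1}{2}} \cdot 4 = - \frac{5}{\frac{5}{2}} \cdot 4 = \left(-5\right) \frac{2}{5} \cdot 4 = \left(-2\right) 4 = -8$)
$l{\left(5 \right)} \left(-29\right) S = \left(-5\right) 5 \left(-29\right) \left(-8\right) = \left(-25\right) \left(-29\right) \left(-8\right) = 725 \left(-8\right) = -5800$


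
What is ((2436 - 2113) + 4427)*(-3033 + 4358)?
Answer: 6293750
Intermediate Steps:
((2436 - 2113) + 4427)*(-3033 + 4358) = (323 + 4427)*1325 = 4750*1325 = 6293750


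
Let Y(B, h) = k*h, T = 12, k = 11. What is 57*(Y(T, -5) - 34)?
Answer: -5073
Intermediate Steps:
Y(B, h) = 11*h
57*(Y(T, -5) - 34) = 57*(11*(-5) - 34) = 57*(-55 - 34) = 57*(-89) = -5073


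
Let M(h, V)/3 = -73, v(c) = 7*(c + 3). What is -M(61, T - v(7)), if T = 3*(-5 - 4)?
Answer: 219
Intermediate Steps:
T = -27 (T = 3*(-9) = -27)
v(c) = 21 + 7*c (v(c) = 7*(3 + c) = 21 + 7*c)
M(h, V) = -219 (M(h, V) = 3*(-73) = -219)
-M(61, T - v(7)) = -1*(-219) = 219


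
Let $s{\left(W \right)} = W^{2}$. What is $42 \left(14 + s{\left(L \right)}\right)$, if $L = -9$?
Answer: $3990$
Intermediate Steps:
$42 \left(14 + s{\left(L \right)}\right) = 42 \left(14 + \left(-9\right)^{2}\right) = 42 \left(14 + 81\right) = 42 \cdot 95 = 3990$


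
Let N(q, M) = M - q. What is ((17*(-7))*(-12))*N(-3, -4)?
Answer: -1428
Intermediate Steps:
((17*(-7))*(-12))*N(-3, -4) = ((17*(-7))*(-12))*(-4 - 1*(-3)) = (-119*(-12))*(-4 + 3) = 1428*(-1) = -1428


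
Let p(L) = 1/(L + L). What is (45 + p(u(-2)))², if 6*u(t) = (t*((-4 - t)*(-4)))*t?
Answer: 2082249/1024 ≈ 2033.4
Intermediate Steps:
u(t) = t²*(16 + 4*t)/6 (u(t) = ((t*((-4 - t)*(-4)))*t)/6 = ((t*(16 + 4*t))*t)/6 = (t²*(16 + 4*t))/6 = t²*(16 + 4*t)/6)
p(L) = 1/(2*L)
(45 + p(u(-2)))² = (45 + 1/(2*(((⅔)*(-2)²*(4 - 2)))))² = (45 + 1/(2*(((⅔)*4*2))))² = (45 + 1/(2*(16/3)))² = (45 + (½)*(3/16))² = (45 + 3/32)² = (1443/32)² = 2082249/1024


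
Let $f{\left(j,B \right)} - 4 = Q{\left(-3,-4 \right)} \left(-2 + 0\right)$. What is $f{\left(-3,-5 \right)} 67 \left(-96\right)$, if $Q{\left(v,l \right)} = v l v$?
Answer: $-488832$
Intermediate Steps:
$Q{\left(v,l \right)} = l v^{2}$ ($Q{\left(v,l \right)} = l v v = l v^{2}$)
$f{\left(j,B \right)} = 76$ ($f{\left(j,B \right)} = 4 + - 4 \left(-3\right)^{2} \left(-2 + 0\right) = 4 + \left(-4\right) 9 \left(-2\right) = 4 - -72 = 4 + 72 = 76$)
$f{\left(-3,-5 \right)} 67 \left(-96\right) = 76 \cdot 67 \left(-96\right) = 5092 \left(-96\right) = -488832$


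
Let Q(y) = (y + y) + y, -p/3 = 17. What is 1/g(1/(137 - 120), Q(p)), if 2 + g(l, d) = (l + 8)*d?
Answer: -1/1235 ≈ -0.00080972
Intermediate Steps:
p = -51 (p = -3*17 = -51)
Q(y) = 3*y (Q(y) = 2*y + y = 3*y)
g(l, d) = -2 + d*(8 + l) (g(l, d) = -2 + (l + 8)*d = -2 + (8 + l)*d = -2 + d*(8 + l))
1/g(1/(137 - 120), Q(p)) = 1/(-2 + 8*(3*(-51)) + (3*(-51))/(137 - 120)) = 1/(-2 + 8*(-153) - 153/17) = 1/(-2 - 1224 - 153*1/17) = 1/(-2 - 1224 - 9) = 1/(-1235) = -1/1235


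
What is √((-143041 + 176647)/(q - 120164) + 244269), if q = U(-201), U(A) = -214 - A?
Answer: √43553750137719/13353 ≈ 494.24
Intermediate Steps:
q = -13 (q = -214 - 1*(-201) = -214 + 201 = -13)
√((-143041 + 176647)/(q - 120164) + 244269) = √((-143041 + 176647)/(-13 - 120164) + 244269) = √(33606/(-120177) + 244269) = √(33606*(-1/120177) + 244269) = √(-3734/13353 + 244269) = √(3261720223/13353) = √43553750137719/13353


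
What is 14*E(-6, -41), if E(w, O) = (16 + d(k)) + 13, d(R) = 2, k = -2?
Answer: 434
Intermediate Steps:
E(w, O) = 31 (E(w, O) = (16 + 2) + 13 = 18 + 13 = 31)
14*E(-6, -41) = 14*31 = 434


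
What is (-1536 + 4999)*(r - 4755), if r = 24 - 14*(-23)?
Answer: -15268367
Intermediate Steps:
r = 346 (r = 24 + 322 = 346)
(-1536 + 4999)*(r - 4755) = (-1536 + 4999)*(346 - 4755) = 3463*(-4409) = -15268367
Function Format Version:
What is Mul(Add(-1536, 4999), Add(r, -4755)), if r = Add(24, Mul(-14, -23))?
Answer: -15268367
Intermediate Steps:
r = 346 (r = Add(24, 322) = 346)
Mul(Add(-1536, 4999), Add(r, -4755)) = Mul(Add(-1536, 4999), Add(346, -4755)) = Mul(3463, -4409) = -15268367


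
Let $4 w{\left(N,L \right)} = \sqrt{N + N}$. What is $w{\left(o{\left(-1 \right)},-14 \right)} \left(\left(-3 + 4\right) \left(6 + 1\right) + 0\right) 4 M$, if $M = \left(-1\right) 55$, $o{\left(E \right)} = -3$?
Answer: $- 385 i \sqrt{6} \approx - 943.05 i$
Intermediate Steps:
$M = -55$
$w{\left(N,L \right)} = \frac{\sqrt{2} \sqrt{N}}{4}$ ($w{\left(N,L \right)} = \frac{\sqrt{N + N}}{4} = \frac{\sqrt{2 N}}{4} = \frac{\sqrt{2} \sqrt{N}}{4}$)
$w{\left(o{\left(-1 \right)},-14 \right)} \left(\left(-3 + 4\right) \left(6 + 1\right) + 0\right) 4 M = \frac{\sqrt{2} \sqrt{-3}}{4} \left(\left(-3 + 4\right) \left(6 + 1\right) + 0\right) 4 \left(-55\right) = \frac{\sqrt{2} i \sqrt{3}}{4} \left(1 \cdot 7 + 0\right) 4 \left(-55\right) = \frac{i \sqrt{6}}{4} \left(7 + 0\right) 4 \left(-55\right) = \frac{i \sqrt{6}}{4} \cdot 7 \cdot 4 \left(-55\right) = \frac{i \sqrt{6}}{4} \cdot 28 \left(-55\right) = 7 i \sqrt{6} \left(-55\right) = - 385 i \sqrt{6}$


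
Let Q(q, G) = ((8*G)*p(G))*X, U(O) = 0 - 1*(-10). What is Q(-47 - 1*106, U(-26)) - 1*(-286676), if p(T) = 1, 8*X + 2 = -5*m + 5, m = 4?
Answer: 286506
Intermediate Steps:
X = -17/8 (X = -¼ + (-5*4 + 5)/8 = -¼ + (-20 + 5)/8 = -¼ + (⅛)*(-15) = -¼ - 15/8 = -17/8 ≈ -2.1250)
U(O) = 10 (U(O) = 0 + 10 = 10)
Q(q, G) = -17*G (Q(q, G) = ((8*G)*1)*(-17/8) = (8*G)*(-17/8) = -17*G)
Q(-47 - 1*106, U(-26)) - 1*(-286676) = -17*10 - 1*(-286676) = -170 + 286676 = 286506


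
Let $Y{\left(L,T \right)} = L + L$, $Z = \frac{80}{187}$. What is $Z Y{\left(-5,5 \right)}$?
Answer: $- \frac{800}{187} \approx -4.2781$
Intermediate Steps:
$Z = \frac{80}{187}$ ($Z = 80 \cdot \frac{1}{187} = \frac{80}{187} \approx 0.42781$)
$Y{\left(L,T \right)} = 2 L$
$Z Y{\left(-5,5 \right)} = \frac{80 \cdot 2 \left(-5\right)}{187} = \frac{80}{187} \left(-10\right) = - \frac{800}{187}$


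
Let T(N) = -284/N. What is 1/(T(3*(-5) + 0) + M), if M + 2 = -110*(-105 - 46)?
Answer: 15/249404 ≈ 6.0143e-5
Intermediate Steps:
M = 16608 (M = -2 - 110*(-105 - 46) = -2 - 110*(-151) = -2 + 16610 = 16608)
1/(T(3*(-5) + 0) + M) = 1/(-284/(3*(-5) + 0) + 16608) = 1/(-284/(-15 + 0) + 16608) = 1/(-284/(-15) + 16608) = 1/(-284*(-1/15) + 16608) = 1/(284/15 + 16608) = 1/(249404/15) = 15/249404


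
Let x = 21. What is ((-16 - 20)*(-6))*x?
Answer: 4536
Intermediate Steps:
((-16 - 20)*(-6))*x = ((-16 - 20)*(-6))*21 = -36*(-6)*21 = 216*21 = 4536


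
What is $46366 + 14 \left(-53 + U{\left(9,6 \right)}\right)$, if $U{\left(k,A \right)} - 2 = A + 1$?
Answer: $45750$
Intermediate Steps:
$U{\left(k,A \right)} = 3 + A$ ($U{\left(k,A \right)} = 2 + \left(A + 1\right) = 2 + \left(1 + A\right) = 3 + A$)
$46366 + 14 \left(-53 + U{\left(9,6 \right)}\right) = 46366 + 14 \left(-53 + \left(3 + 6\right)\right) = 46366 + 14 \left(-53 + 9\right) = 46366 + 14 \left(-44\right) = 46366 - 616 = 45750$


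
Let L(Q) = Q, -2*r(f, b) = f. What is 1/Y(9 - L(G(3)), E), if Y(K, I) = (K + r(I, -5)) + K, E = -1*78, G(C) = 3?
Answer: 1/51 ≈ 0.019608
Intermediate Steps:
r(f, b) = -f/2
E = -78
Y(K, I) = 2*K - I/2 (Y(K, I) = (K - I/2) + K = 2*K - I/2)
1/Y(9 - L(G(3)), E) = 1/(2*(9 - 1*3) - ½*(-78)) = 1/(2*(9 - 3) + 39) = 1/(2*6 + 39) = 1/(12 + 39) = 1/51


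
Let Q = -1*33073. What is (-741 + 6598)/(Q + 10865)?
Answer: -5857/22208 ≈ -0.26373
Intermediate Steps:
Q = -33073
(-741 + 6598)/(Q + 10865) = (-741 + 6598)/(-33073 + 10865) = 5857/(-22208) = 5857*(-1/22208) = -5857/22208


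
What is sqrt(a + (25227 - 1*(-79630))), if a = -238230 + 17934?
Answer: I*sqrt(115439) ≈ 339.76*I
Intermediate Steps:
a = -220296
sqrt(a + (25227 - 1*(-79630))) = sqrt(-220296 + (25227 - 1*(-79630))) = sqrt(-220296 + (25227 + 79630)) = sqrt(-220296 + 104857) = sqrt(-115439) = I*sqrt(115439)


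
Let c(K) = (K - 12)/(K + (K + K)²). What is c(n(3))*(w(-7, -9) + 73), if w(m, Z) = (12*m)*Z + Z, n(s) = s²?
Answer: -820/111 ≈ -7.3874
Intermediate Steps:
w(m, Z) = Z + 12*Z*m (w(m, Z) = 12*Z*m + Z = Z + 12*Z*m)
c(K) = (-12 + K)/(K + 4*K²) (c(K) = (-12 + K)/(K + (2*K)²) = (-12 + K)/(K + 4*K²))
c(n(3))*(w(-7, -9) + 73) = ((-12 + 3²)/((3²)*(1 + 4*3²)))*(-9*(1 + 12*(-7)) + 73) = ((-12 + 9)/(9*(1 + 4*9)))*(-9*(1 - 84) + 73) = ((⅑)*(-3)/(1 + 36))*(-9*(-83) + 73) = ((⅑)*(-3)/37)*(747 + 73) = ((⅑)*(1/37)*(-3))*820 = -1/111*820 = -820/111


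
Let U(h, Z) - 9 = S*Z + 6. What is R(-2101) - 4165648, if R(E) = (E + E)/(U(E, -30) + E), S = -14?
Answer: -3469982683/833 ≈ -4.1656e+6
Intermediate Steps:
U(h, Z) = 15 - 14*Z (U(h, Z) = 9 + (-14*Z + 6) = 9 + (6 - 14*Z) = 15 - 14*Z)
R(E) = 2*E/(435 + E) (R(E) = (E + E)/((15 - 14*(-30)) + E) = (2*E)/((15 + 420) + E) = (2*E)/(435 + E) = 2*E/(435 + E))
R(-2101) - 4165648 = 2*(-2101)/(435 - 2101) - 4165648 = 2*(-2101)/(-1666) - 4165648 = 2*(-2101)*(-1/1666) - 4165648 = 2101/833 - 4165648 = -3469982683/833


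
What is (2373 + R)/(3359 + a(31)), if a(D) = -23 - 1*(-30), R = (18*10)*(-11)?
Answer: 131/1122 ≈ 0.11676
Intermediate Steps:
R = -1980 (R = 180*(-11) = -1980)
a(D) = 7 (a(D) = -23 + 30 = 7)
(2373 + R)/(3359 + a(31)) = (2373 - 1980)/(3359 + 7) = 393/3366 = 393*(1/3366) = 131/1122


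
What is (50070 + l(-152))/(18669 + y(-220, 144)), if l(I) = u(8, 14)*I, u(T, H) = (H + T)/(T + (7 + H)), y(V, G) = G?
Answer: 1448686/545577 ≈ 2.6553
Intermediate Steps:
u(T, H) = (H + T)/(7 + H + T)
l(I) = 22*I/29 (l(I) = ((14 + 8)/(7 + 14 + 8))*I = (22/29)*I = ((1/29)*22)*I = 22*I/29)
(50070 + l(-152))/(18669 + y(-220, 144)) = (50070 + (22/29)*(-152))/(18669 + 144) = (50070 - 3344/29)/18813 = (1448686/29)*(1/18813) = 1448686/545577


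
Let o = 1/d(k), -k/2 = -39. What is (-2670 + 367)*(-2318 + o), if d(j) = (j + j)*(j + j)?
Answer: 129914180641/24336 ≈ 5.3384e+6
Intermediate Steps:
k = 78 (k = -2*(-39) = 78)
d(j) = 4*j² (d(j) = (2*j)*(2*j) = 4*j²)
o = 1/24336 (o = 1/(4*78²) = 1/(4*6084) = 1/24336 ≈ 4.1091e-5)
(-2670 + 367)*(-2318 + o) = (-2670 + 367)*(-2318 + 1/24336) = -2303*(-56410847/24336) = 129914180641/24336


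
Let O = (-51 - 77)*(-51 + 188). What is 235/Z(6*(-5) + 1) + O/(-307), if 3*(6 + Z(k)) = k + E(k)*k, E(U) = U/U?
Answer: 1116301/23332 ≈ 47.844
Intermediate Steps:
O = -17536 (O = -128*137 = -17536)
E(U) = 1
Z(k) = -6 + 2*k/3 (Z(k) = -6 + (k + 1*k)/3 = -6 + (k + k)/3 = -6 + (2*k)/3 = -6 + 2*k/3)
235/Z(6*(-5) + 1) + O/(-307) = 235/(-6 + 2*(6*(-5) + 1)/3) - 17536/(-307) = 235/(-6 + 2*(-30 + 1)/3) - 17536*(-1/307) = 235/(-6 + (⅔)*(-29)) + 17536/307 = 235/(-6 - 58/3) + 17536/307 = 235/(-76/3) + 17536/307 = 235*(-3/76) + 17536/307 = -705/76 + 17536/307 = 1116301/23332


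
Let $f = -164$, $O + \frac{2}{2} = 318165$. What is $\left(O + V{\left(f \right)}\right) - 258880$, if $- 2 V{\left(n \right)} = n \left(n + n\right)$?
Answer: $32388$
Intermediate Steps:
$O = 318164$ ($O = -1 + 318165 = 318164$)
$V{\left(n \right)} = - n^{2}$ ($V{\left(n \right)} = - \frac{n \left(n + n\right)}{2} = - \frac{n 2 n}{2} = - \frac{2 n^{2}}{2} = - n^{2}$)
$\left(O + V{\left(f \right)}\right) - 258880 = \left(318164 - \left(-164\right)^{2}\right) - 258880 = \left(318164 - 26896\right) - 258880 = 291268 - 258880 = 32388$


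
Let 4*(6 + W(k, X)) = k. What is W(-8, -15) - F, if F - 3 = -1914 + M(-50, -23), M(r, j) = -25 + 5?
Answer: 1923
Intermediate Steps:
M(r, j) = -20
W(k, X) = -6 + k/4
F = -1931 (F = 3 + (-1914 - 20) = 3 - 1934 = -1931)
W(-8, -15) - F = (-6 + (¼)*(-8)) - 1*(-1931) = (-6 - 2) + 1931 = -8 + 1931 = 1923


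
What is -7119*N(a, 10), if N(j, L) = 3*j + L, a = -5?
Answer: 35595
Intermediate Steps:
N(j, L) = L + 3*j
-7119*N(a, 10) = -7119*(10 + 3*(-5)) = -7119*(10 - 15) = -7119*(-5) = 35595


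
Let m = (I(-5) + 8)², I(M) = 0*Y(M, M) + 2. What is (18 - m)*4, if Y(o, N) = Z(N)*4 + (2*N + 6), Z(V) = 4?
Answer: -328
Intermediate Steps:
Y(o, N) = 22 + 2*N (Y(o, N) = 4*4 + (2*N + 6) = 16 + (6 + 2*N) = 22 + 2*N)
I(M) = 2 (I(M) = 0*(22 + 2*M) + 2 = 0 + 2 = 2)
m = 100 (m = (2 + 8)² = 10² = 100)
(18 - m)*4 = (18 - 1*100)*4 = (18 - 100)*4 = -82*4 = -328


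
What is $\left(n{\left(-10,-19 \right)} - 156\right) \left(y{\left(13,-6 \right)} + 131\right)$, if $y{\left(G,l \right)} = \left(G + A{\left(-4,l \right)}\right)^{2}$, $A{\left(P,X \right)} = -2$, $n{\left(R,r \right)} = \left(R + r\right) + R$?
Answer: $-49140$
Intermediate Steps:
$n{\left(R,r \right)} = r + 2 R$
$y{\left(G,l \right)} = \left(-2 + G\right)^{2}$ ($y{\left(G,l \right)} = \left(G - 2\right)^{2} = \left(-2 + G\right)^{2}$)
$\left(n{\left(-10,-19 \right)} - 156\right) \left(y{\left(13,-6 \right)} + 131\right) = \left(\left(-19 + 2 \left(-10\right)\right) - 156\right) \left(\left(-2 + 13\right)^{2} + 131\right) = \left(\left(-19 - 20\right) - 156\right) \left(11^{2} + 131\right) = \left(-39 - 156\right) \left(121 + 131\right) = \left(-195\right) 252 = -49140$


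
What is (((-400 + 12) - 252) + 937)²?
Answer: 88209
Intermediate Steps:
(((-400 + 12) - 252) + 937)² = ((-388 - 252) + 937)² = (-640 + 937)² = 297² = 88209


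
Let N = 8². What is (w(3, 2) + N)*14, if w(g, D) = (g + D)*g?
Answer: 1106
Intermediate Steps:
w(g, D) = g*(D + g) (w(g, D) = (D + g)*g = g*(D + g))
N = 64
(w(3, 2) + N)*14 = (3*(2 + 3) + 64)*14 = (3*5 + 64)*14 = (15 + 64)*14 = 79*14 = 1106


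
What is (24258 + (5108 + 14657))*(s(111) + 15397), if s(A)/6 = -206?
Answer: 623409703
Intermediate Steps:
s(A) = -1236 (s(A) = 6*(-206) = -1236)
(24258 + (5108 + 14657))*(s(111) + 15397) = (24258 + (5108 + 14657))*(-1236 + 15397) = (24258 + 19765)*14161 = 44023*14161 = 623409703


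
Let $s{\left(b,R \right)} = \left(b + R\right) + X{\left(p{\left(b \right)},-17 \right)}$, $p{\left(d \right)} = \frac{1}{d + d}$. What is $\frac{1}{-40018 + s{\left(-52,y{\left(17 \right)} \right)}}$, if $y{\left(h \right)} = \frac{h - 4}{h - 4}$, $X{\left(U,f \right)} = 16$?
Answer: $- \frac{1}{40053} \approx -2.4967 \cdot 10^{-5}$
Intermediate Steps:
$p{\left(d \right)} = \frac{1}{2 d}$
$y{\left(h \right)} = 1$ ($y{\left(h \right)} = \frac{-4 + h}{-4 + h} = 1$)
$s{\left(b,R \right)} = 16 + R + b$ ($s{\left(b,R \right)} = \left(b + R\right) + 16 = \left(R + b\right) + 16 = 16 + R + b$)
$\frac{1}{-40018 + s{\left(-52,y{\left(17 \right)} \right)}} = \frac{1}{-40018 + \left(16 + 1 - 52\right)} = \frac{1}{-40018 - 35} = \frac{1}{-40053} = - \frac{1}{40053}$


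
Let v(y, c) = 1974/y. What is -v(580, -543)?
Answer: -987/290 ≈ -3.4035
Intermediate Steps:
-v(580, -543) = -1974/580 = -1*987/290 = -987/290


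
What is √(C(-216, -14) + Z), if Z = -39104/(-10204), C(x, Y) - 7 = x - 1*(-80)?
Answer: I*√814541953/2551 ≈ 11.188*I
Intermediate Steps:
C(x, Y) = 87 + x (C(x, Y) = 7 + (x - 1*(-80)) = 7 + (x + 80) = 7 + (80 + x) = 87 + x)
Z = 9776/2551 (Z = -39104*(-1/10204) = 9776/2551 ≈ 3.8322)
√(C(-216, -14) + Z) = √((87 - 216) + 9776/2551) = √(-129 + 9776/2551) = √(-319303/2551) = I*√814541953/2551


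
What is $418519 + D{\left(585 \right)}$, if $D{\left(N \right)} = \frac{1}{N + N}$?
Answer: $\frac{489667231}{1170} \approx 4.1852 \cdot 10^{5}$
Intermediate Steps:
$D{\left(N \right)} = \frac{1}{2 N}$
$418519 + D{\left(585 \right)} = 418519 + \frac{1}{2 \cdot 585} = 418519 + \frac{1}{2} \cdot \frac{1}{585} = 418519 + \frac{1}{1170} = \frac{489667231}{1170}$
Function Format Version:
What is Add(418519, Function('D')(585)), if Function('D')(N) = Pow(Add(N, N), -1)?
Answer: Rational(489667231, 1170) ≈ 4.1852e+5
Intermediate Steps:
Function('D')(N) = Mul(Rational(1, 2), Pow(N, -1)) (Function('D')(N) = Pow(Mul(2, N), -1) = Mul(Rational(1, 2), Pow(N, -1)))
Add(418519, Function('D')(585)) = Add(418519, Mul(Rational(1, 2), Pow(585, -1))) = Add(418519, Mul(Rational(1, 2), Rational(1, 585))) = Add(418519, Rational(1, 1170)) = Rational(489667231, 1170)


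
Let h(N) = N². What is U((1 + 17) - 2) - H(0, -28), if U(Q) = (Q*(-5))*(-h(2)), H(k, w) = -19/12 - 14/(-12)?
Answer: 3845/12 ≈ 320.42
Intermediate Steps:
H(k, w) = -5/12 (H(k, w) = -19*1/12 - 14*(-1/12) = -19/12 + 7/6 = -5/12)
U(Q) = 20*Q (U(Q) = (Q*(-5))*(-1*2²) = (-5*Q)*(-1*4) = -5*Q*(-4) = 20*Q)
U((1 + 17) - 2) - H(0, -28) = 20*((1 + 17) - 2) - 1*(-5/12) = 20*(18 - 2) + 5/12 = 20*16 + 5/12 = 320 + 5/12 = 3845/12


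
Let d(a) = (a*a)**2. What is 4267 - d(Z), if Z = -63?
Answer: -15748694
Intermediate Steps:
d(a) = a**4 (d(a) = (a**2)**2 = a**4)
4267 - d(Z) = 4267 - 1*(-63)**4 = 4267 - 1*15752961 = 4267 - 15752961 = -15748694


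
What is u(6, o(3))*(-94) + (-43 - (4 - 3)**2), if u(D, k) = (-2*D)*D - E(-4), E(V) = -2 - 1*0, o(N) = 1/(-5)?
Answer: 6536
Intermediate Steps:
o(N) = -1/5
E(V) = -2 (E(V) = -2 + 0 = -2)
u(D, k) = 2 - 2*D**2 (u(D, k) = (-2*D)*D - 1*(-2) = -2*D**2 + 2 = 2 - 2*D**2)
u(6, o(3))*(-94) + (-43 - (4 - 3)**2) = (2 - 2*6**2)*(-94) + (-43 - (4 - 3)**2) = (2 - 2*36)*(-94) + (-43 - 1*1**2) = (2 - 72)*(-94) + (-43 - 1*1) = -70*(-94) + (-43 - 1) = 6580 - 44 = 6536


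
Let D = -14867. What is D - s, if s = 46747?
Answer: -61614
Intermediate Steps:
D - s = -14867 - 1*46747 = -14867 - 46747 = -61614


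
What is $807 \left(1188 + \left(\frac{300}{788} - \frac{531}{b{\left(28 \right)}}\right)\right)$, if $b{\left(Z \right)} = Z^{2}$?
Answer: $\frac{148034802519}{154448} \approx 9.5848 \cdot 10^{5}$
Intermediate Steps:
$807 \left(1188 + \left(\frac{300}{788} - \frac{531}{b{\left(28 \right)}}\right)\right) = 807 \left(1188 + \left(\frac{300}{788} - \frac{531}{28^{2}}\right)\right) = 807 \left(1188 + \left(300 \cdot \frac{1}{788} - \frac{531}{784}\right)\right) = 807 \left(1188 + \left(\frac{75}{197} - \frac{531}{784}\right)\right) = 807 \left(1188 - \frac{45807}{154448}\right) = 807 \cdot \frac{183438417}{154448} = \frac{148034802519}{154448}$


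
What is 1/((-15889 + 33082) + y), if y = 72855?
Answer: 1/90048 ≈ 1.1105e-5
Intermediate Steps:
1/((-15889 + 33082) + y) = 1/((-15889 + 33082) + 72855) = 1/(17193 + 72855) = 1/90048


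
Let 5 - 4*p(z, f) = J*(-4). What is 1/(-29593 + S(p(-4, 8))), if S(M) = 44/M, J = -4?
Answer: -1/29609 ≈ -3.3774e-5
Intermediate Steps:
p(z, f) = -11/4 (p(z, f) = 5/4 - (-1)*(-4) = 5/4 - 1/4*16 = 5/4 - 4 = -11/4)
1/(-29593 + S(p(-4, 8))) = 1/(-29593 + 44/(-11/4)) = 1/(-29593 + 44*(-4/11)) = 1/(-29593 - 16) = 1/(-29609) = -1/29609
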